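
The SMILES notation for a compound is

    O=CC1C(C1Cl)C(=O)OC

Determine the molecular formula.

C6H7ClO3

Walk through each heavy atom and fill implicit hydrogens from standard valence (C 4, N 3, O 2, S 2, halogen 1):
  atom 1: O, bond orders sum to 2 (valence 2) → 0 H
  atom 2: C, bond orders sum to 3 (valence 4) → 1 H
  atom 3: C, bond orders sum to 3 (valence 4) → 1 H
  atom 4: C, bond orders sum to 3 (valence 4) → 1 H
  atom 5: C, bond orders sum to 3 (valence 4) → 1 H
  atom 6: Cl (halogen, monovalent) → 0 H
  atom 7: C, bond orders sum to 4 (valence 4) → 0 H
  atom 8: O, bond orders sum to 2 (valence 2) → 0 H
  atom 9: O, bond orders sum to 2 (valence 2) → 0 H
  atom 10: C, bond orders sum to 1 (valence 4) → 3 H
Totals → C:6, H:7, Cl:1, O:3.
In Hill order: C6H7ClO3.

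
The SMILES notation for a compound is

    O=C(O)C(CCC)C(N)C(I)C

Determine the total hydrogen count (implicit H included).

Walk through each heavy atom and fill implicit hydrogens from standard valence (C 4, N 3, O 2, S 2, halogen 1):
  atom 1: O, bond orders sum to 2 (valence 2) → 0 H
  atom 2: C, bond orders sum to 4 (valence 4) → 0 H
  atom 3: O, bond orders sum to 1 (valence 2) → 1 H
  atom 4: C, bond orders sum to 3 (valence 4) → 1 H
  atom 5: C, bond orders sum to 2 (valence 4) → 2 H
  atom 6: C, bond orders sum to 2 (valence 4) → 2 H
  atom 7: C, bond orders sum to 1 (valence 4) → 3 H
  atom 8: C, bond orders sum to 3 (valence 4) → 1 H
  atom 9: N, bond orders sum to 1 (valence 3) → 2 H
  atom 10: C, bond orders sum to 3 (valence 4) → 1 H
  atom 11: I (halogen, monovalent) → 0 H
  atom 12: C, bond orders sum to 1 (valence 4) → 3 H
Total hydrogens: 16.

16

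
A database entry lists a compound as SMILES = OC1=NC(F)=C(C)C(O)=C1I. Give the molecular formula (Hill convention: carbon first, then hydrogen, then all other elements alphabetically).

C6H5FINO2

Walk through each heavy atom and fill implicit hydrogens from standard valence (C 4, N 3, O 2, S 2, halogen 1):
  atom 1: O, bond orders sum to 1 (valence 2) → 1 H
  atom 2: C, bond orders sum to 4 (valence 4) → 0 H
  atom 3: N, bond orders sum to 3 (valence 3) → 0 H
  atom 4: C, bond orders sum to 4 (valence 4) → 0 H
  atom 5: F (halogen, monovalent) → 0 H
  atom 6: C, bond orders sum to 4 (valence 4) → 0 H
  atom 7: C, bond orders sum to 1 (valence 4) → 3 H
  atom 8: C, bond orders sum to 4 (valence 4) → 0 H
  atom 9: O, bond orders sum to 1 (valence 2) → 1 H
  atom 10: C, bond orders sum to 4 (valence 4) → 0 H
  atom 11: I (halogen, monovalent) → 0 H
Totals → C:6, H:5, F:1, I:1, N:1, O:2.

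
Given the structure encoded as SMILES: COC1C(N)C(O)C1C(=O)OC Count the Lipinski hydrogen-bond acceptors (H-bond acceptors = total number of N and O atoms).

N atoms: 1; O atoms: 4.
Lipinski HBA = 1 + 4 = 5.

5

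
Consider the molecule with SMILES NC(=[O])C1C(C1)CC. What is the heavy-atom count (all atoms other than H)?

Every atom symbol written in the SMILES (organic subset) is one heavy atom; implicit H are not written.
Heavy atoms by element → C:6, N:1, O:1.
Total: 8.

8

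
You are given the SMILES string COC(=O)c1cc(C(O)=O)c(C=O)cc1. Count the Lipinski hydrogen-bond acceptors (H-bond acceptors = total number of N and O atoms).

5

N atoms: 0; O atoms: 5.
Lipinski HBA = 0 + 5 = 5.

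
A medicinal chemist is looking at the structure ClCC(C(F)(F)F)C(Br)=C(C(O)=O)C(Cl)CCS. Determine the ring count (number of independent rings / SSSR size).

0

In SMILES, each pair of matching ring-closure digits denotes one ring-closing bond; the number of such bonds equals the number of independent rings.
Ring-closure bonds here: 0.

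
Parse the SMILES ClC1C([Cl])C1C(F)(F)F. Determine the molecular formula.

C4H3Cl2F3

Walk through each heavy atom and fill implicit hydrogens from standard valence (C 4, N 3, O 2, S 2, halogen 1):
  atom 1: Cl (halogen, monovalent) → 0 H
  atom 2: C, bond orders sum to 3 (valence 4) → 1 H
  atom 3: C, bond orders sum to 3 (valence 4) → 1 H
  atom 4: Cl with explicit H count 0
  atom 5: C, bond orders sum to 3 (valence 4) → 1 H
  atom 6: C, bond orders sum to 4 (valence 4) → 0 H
  atom 7: F (halogen, monovalent) → 0 H
  atom 8: F (halogen, monovalent) → 0 H
  atom 9: F (halogen, monovalent) → 0 H
Totals → C:4, H:3, Cl:2, F:3.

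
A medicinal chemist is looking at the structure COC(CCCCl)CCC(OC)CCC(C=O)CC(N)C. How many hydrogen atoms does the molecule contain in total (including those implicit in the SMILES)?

Walk through each heavy atom and fill implicit hydrogens from standard valence (C 4, N 3, O 2, S 2, halogen 1):
  atom 1: C, bond orders sum to 1 (valence 4) → 3 H
  atom 2: O, bond orders sum to 2 (valence 2) → 0 H
  atom 3: C, bond orders sum to 3 (valence 4) → 1 H
  atom 4: C, bond orders sum to 2 (valence 4) → 2 H
  atom 5: C, bond orders sum to 2 (valence 4) → 2 H
  atom 6: C, bond orders sum to 2 (valence 4) → 2 H
  atom 7: Cl (halogen, monovalent) → 0 H
  atom 8: C, bond orders sum to 2 (valence 4) → 2 H
  atom 9: C, bond orders sum to 2 (valence 4) → 2 H
  atom 10: C, bond orders sum to 3 (valence 4) → 1 H
  atom 11: O, bond orders sum to 2 (valence 2) → 0 H
  atom 12: C, bond orders sum to 1 (valence 4) → 3 H
  atom 13: C, bond orders sum to 2 (valence 4) → 2 H
  atom 14: C, bond orders sum to 2 (valence 4) → 2 H
  atom 15: C, bond orders sum to 3 (valence 4) → 1 H
  atom 16: C, bond orders sum to 3 (valence 4) → 1 H
  atom 17: O, bond orders sum to 2 (valence 2) → 0 H
  atom 18: C, bond orders sum to 2 (valence 4) → 2 H
  atom 19: C, bond orders sum to 3 (valence 4) → 1 H
  atom 20: N, bond orders sum to 1 (valence 3) → 2 H
  atom 21: C, bond orders sum to 1 (valence 4) → 3 H
Total hydrogens: 32.

32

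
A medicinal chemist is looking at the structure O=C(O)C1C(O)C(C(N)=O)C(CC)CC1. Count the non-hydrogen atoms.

15

Every atom symbol written in the SMILES (organic subset) is one heavy atom; implicit H are not written.
Heavy atoms by element → C:10, N:1, O:4.
Total: 15.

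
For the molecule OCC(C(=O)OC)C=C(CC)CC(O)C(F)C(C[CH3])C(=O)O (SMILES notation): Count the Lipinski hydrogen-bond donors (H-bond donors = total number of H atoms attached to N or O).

Donors: find every N or O and count the H atoms it carries.
  atom 1 (O): bond orders sum to 1 → 1 H
  atom 5 (O): bond orders sum to 2 → 0 H
  atom 6 (O): bond orders sum to 2 → 0 H
  atom 14 (O): bond orders sum to 1 → 1 H
  atom 21 (O): bond orders sum to 2 → 0 H
  atom 22 (O): bond orders sum to 1 → 1 H
Lipinski HBD = 3.

3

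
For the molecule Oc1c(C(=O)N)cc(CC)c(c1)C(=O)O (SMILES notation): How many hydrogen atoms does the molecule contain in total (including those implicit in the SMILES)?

11

Walk through each heavy atom and fill implicit hydrogens from standard valence (C 4, N 3, O 2, S 2, halogen 1); for lowercase aromatic atoms, an aromatic c carries 1 H when it has two neighbours and 0 H with three, and aromatic n carries 0 H:
  atom 1: O, bond orders sum to 1 (valence 2) → 1 H
  atom 2: aromatic c, 3 neighbours → 0 H
  atom 3: aromatic c, 3 neighbours → 0 H
  atom 4: C, bond orders sum to 4 (valence 4) → 0 H
  atom 5: O, bond orders sum to 2 (valence 2) → 0 H
  atom 6: N, bond orders sum to 1 (valence 3) → 2 H
  atom 7: aromatic c, 2 neighbours → 1 H
  atom 8: aromatic c, 3 neighbours → 0 H
  atom 9: C, bond orders sum to 2 (valence 4) → 2 H
  atom 10: C, bond orders sum to 1 (valence 4) → 3 H
  atom 11: aromatic c, 3 neighbours → 0 H
  atom 12: aromatic c, 2 neighbours → 1 H
  atom 13: C, bond orders sum to 4 (valence 4) → 0 H
  atom 14: O, bond orders sum to 2 (valence 2) → 0 H
  atom 15: O, bond orders sum to 1 (valence 2) → 1 H
Total hydrogens: 11.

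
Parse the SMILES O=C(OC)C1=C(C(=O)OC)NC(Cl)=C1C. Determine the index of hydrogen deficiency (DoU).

Molecular formula: C9H10ClNO4.
DoU = (2C + 2 + N − H − X) / 2, where X is the halogen count and O/S are ignored.
    = (2·9 + 2 + 1 − 10 − 1) / 2 = 10 / 2 = 5.

5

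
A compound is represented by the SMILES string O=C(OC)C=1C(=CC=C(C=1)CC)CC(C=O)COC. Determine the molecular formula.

C15H20O4

Walk through each heavy atom and fill implicit hydrogens from standard valence (C 4, N 3, O 2, S 2, halogen 1):
  atom 1: O, bond orders sum to 2 (valence 2) → 0 H
  atom 2: C, bond orders sum to 4 (valence 4) → 0 H
  atom 3: O, bond orders sum to 2 (valence 2) → 0 H
  atom 4: C, bond orders sum to 1 (valence 4) → 3 H
  atom 5: C, bond orders sum to 4 (valence 4) → 0 H
  atom 6: C, bond orders sum to 4 (valence 4) → 0 H
  atom 7: C, bond orders sum to 3 (valence 4) → 1 H
  atom 8: C, bond orders sum to 3 (valence 4) → 1 H
  atom 9: C, bond orders sum to 4 (valence 4) → 0 H
  atom 10: C, bond orders sum to 3 (valence 4) → 1 H
  atom 11: C, bond orders sum to 2 (valence 4) → 2 H
  atom 12: C, bond orders sum to 1 (valence 4) → 3 H
  atom 13: C, bond orders sum to 2 (valence 4) → 2 H
  atom 14: C, bond orders sum to 3 (valence 4) → 1 H
  atom 15: C, bond orders sum to 3 (valence 4) → 1 H
  atom 16: O, bond orders sum to 2 (valence 2) → 0 H
  atom 17: C, bond orders sum to 2 (valence 4) → 2 H
  atom 18: O, bond orders sum to 2 (valence 2) → 0 H
  atom 19: C, bond orders sum to 1 (valence 4) → 3 H
Totals → C:15, H:20, O:4.
In Hill order: C15H20O4.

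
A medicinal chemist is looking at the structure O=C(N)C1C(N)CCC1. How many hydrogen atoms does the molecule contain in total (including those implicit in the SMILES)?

12

Walk through each heavy atom and fill implicit hydrogens from standard valence (C 4, N 3, O 2, S 2, halogen 1):
  atom 1: O, bond orders sum to 2 (valence 2) → 0 H
  atom 2: C, bond orders sum to 4 (valence 4) → 0 H
  atom 3: N, bond orders sum to 1 (valence 3) → 2 H
  atom 4: C, bond orders sum to 3 (valence 4) → 1 H
  atom 5: C, bond orders sum to 3 (valence 4) → 1 H
  atom 6: N, bond orders sum to 1 (valence 3) → 2 H
  atom 7: C, bond orders sum to 2 (valence 4) → 2 H
  atom 8: C, bond orders sum to 2 (valence 4) → 2 H
  atom 9: C, bond orders sum to 2 (valence 4) → 2 H
Total hydrogens: 12.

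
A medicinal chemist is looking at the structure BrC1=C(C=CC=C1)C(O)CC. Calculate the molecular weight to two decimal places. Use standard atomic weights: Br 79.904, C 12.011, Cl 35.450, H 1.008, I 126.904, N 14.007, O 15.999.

First, the molecular formula is C9H11BrO (counting implicit H from valence).
  Br: 1 × 79.904 = 79.904
  C: 9 × 12.011 = 108.099
  H: 11 × 1.008 = 11.088
  O: 1 × 15.999 = 15.999
Sum: 1×79.904 + 9×12.011 + 11×1.008 + 1×15.999 = 215.090 → 215.09 g/mol.

215.09 g/mol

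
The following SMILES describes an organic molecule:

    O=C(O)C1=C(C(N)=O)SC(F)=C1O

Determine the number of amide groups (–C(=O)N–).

The amide motif appears at heavy-atom position 6 in the SMILES.
Other groups present: 1 carboxylic acid, 1 hydroxyl.
Amide count: 1.

1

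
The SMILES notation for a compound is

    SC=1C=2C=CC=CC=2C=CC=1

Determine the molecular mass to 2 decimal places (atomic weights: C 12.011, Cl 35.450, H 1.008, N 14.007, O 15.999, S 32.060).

160.23 g/mol

First, the molecular formula is C10H8S (counting implicit H from valence).
  C: 10 × 12.011 = 120.110
  H: 8 × 1.008 = 8.064
  S: 1 × 32.060 = 32.060
Sum: 10×12.011 + 8×1.008 + 1×32.060 = 160.234 → 160.23 g/mol.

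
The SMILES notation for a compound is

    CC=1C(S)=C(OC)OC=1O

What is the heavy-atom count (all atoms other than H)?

Every atom symbol written in the SMILES (organic subset) is one heavy atom; implicit H are not written.
Heavy atoms by element → C:6, O:3, S:1.
Total: 10.

10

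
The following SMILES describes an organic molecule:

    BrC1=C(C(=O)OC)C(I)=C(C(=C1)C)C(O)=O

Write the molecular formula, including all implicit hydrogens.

Walk through each heavy atom and fill implicit hydrogens from standard valence (C 4, N 3, O 2, S 2, halogen 1):
  atom 1: Br (halogen, monovalent) → 0 H
  atom 2: C, bond orders sum to 4 (valence 4) → 0 H
  atom 3: C, bond orders sum to 4 (valence 4) → 0 H
  atom 4: C, bond orders sum to 4 (valence 4) → 0 H
  atom 5: O, bond orders sum to 2 (valence 2) → 0 H
  atom 6: O, bond orders sum to 2 (valence 2) → 0 H
  atom 7: C, bond orders sum to 1 (valence 4) → 3 H
  atom 8: C, bond orders sum to 4 (valence 4) → 0 H
  atom 9: I (halogen, monovalent) → 0 H
  atom 10: C, bond orders sum to 4 (valence 4) → 0 H
  atom 11: C, bond orders sum to 4 (valence 4) → 0 H
  atom 12: C, bond orders sum to 3 (valence 4) → 1 H
  atom 13: C, bond orders sum to 1 (valence 4) → 3 H
  atom 14: C, bond orders sum to 4 (valence 4) → 0 H
  atom 15: O, bond orders sum to 1 (valence 2) → 1 H
  atom 16: O, bond orders sum to 2 (valence 2) → 0 H
Totals → C:10, H:8, Br:1, I:1, O:4.

C10H8BrIO4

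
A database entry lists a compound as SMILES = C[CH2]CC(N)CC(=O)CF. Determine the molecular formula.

Walk through each heavy atom and fill implicit hydrogens from standard valence (C 4, N 3, O 2, S 2, halogen 1):
  atom 1: C, bond orders sum to 1 (valence 4) → 3 H
  atom 2: C with explicit H count 2
  atom 3: C, bond orders sum to 2 (valence 4) → 2 H
  atom 4: C, bond orders sum to 3 (valence 4) → 1 H
  atom 5: N, bond orders sum to 1 (valence 3) → 2 H
  atom 6: C, bond orders sum to 2 (valence 4) → 2 H
  atom 7: C, bond orders sum to 4 (valence 4) → 0 H
  atom 8: O, bond orders sum to 2 (valence 2) → 0 H
  atom 9: C, bond orders sum to 2 (valence 4) → 2 H
  atom 10: F (halogen, monovalent) → 0 H
Totals → C:7, H:14, F:1, N:1, O:1.
In Hill order: C7H14FNO.

C7H14FNO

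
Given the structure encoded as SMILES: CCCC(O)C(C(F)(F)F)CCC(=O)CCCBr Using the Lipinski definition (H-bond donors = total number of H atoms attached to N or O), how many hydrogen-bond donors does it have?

Donors: find every N or O and count the H atoms it carries.
  atom 5 (O): bond orders sum to 1 → 1 H
  atom 14 (O): bond orders sum to 2 → 0 H
Lipinski HBD = 1.

1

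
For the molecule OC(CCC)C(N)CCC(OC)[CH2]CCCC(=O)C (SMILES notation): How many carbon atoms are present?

15

Count every carbon token in the SMILES (each C, including those in ring-closure positions and inside branches).
Carbon count: 15.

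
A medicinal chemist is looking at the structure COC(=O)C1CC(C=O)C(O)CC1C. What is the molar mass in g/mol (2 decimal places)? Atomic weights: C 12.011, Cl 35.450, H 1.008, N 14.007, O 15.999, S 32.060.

200.23 g/mol

First, the molecular formula is C10H16O4 (counting implicit H from valence).
  C: 10 × 12.011 = 120.110
  H: 16 × 1.008 = 16.128
  O: 4 × 15.999 = 63.996
Sum: 10×12.011 + 16×1.008 + 4×15.999 = 200.234 → 200.23 g/mol.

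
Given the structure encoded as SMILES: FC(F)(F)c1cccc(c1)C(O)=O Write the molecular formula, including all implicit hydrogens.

Walk through each heavy atom and fill implicit hydrogens from standard valence (C 4, N 3, O 2, S 2, halogen 1); for lowercase aromatic atoms, an aromatic c carries 1 H when it has two neighbours and 0 H with three, and aromatic n carries 0 H:
  atom 1: F (halogen, monovalent) → 0 H
  atom 2: C, bond orders sum to 4 (valence 4) → 0 H
  atom 3: F (halogen, monovalent) → 0 H
  atom 4: F (halogen, monovalent) → 0 H
  atom 5: aromatic c, 3 neighbours → 0 H
  atom 6: aromatic c, 2 neighbours → 1 H
  atom 7: aromatic c, 2 neighbours → 1 H
  atom 8: aromatic c, 2 neighbours → 1 H
  atom 9: aromatic c, 3 neighbours → 0 H
  atom 10: aromatic c, 2 neighbours → 1 H
  atom 11: C, bond orders sum to 4 (valence 4) → 0 H
  atom 12: O, bond orders sum to 1 (valence 2) → 1 H
  atom 13: O, bond orders sum to 2 (valence 2) → 0 H
Totals → C:8, H:5, F:3, O:2.
In Hill order: C8H5F3O2.

C8H5F3O2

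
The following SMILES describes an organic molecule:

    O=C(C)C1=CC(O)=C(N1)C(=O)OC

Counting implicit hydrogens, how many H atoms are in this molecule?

9

Walk through each heavy atom and fill implicit hydrogens from standard valence (C 4, N 3, O 2, S 2, halogen 1):
  atom 1: O, bond orders sum to 2 (valence 2) → 0 H
  atom 2: C, bond orders sum to 4 (valence 4) → 0 H
  atom 3: C, bond orders sum to 1 (valence 4) → 3 H
  atom 4: C, bond orders sum to 4 (valence 4) → 0 H
  atom 5: C, bond orders sum to 3 (valence 4) → 1 H
  atom 6: C, bond orders sum to 4 (valence 4) → 0 H
  atom 7: O, bond orders sum to 1 (valence 2) → 1 H
  atom 8: C, bond orders sum to 4 (valence 4) → 0 H
  atom 9: N, bond orders sum to 2 (valence 3) → 1 H
  atom 10: C, bond orders sum to 4 (valence 4) → 0 H
  atom 11: O, bond orders sum to 2 (valence 2) → 0 H
  atom 12: O, bond orders sum to 2 (valence 2) → 0 H
  atom 13: C, bond orders sum to 1 (valence 4) → 3 H
Total hydrogens: 9.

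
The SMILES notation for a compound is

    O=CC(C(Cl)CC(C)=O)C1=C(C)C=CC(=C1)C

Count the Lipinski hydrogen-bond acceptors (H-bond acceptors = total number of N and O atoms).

2

N atoms: 0; O atoms: 2.
Lipinski HBA = 0 + 2 = 2.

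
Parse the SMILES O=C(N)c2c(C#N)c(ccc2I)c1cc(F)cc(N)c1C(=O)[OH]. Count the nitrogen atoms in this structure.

3

Scan the SMILES for N atoms (remember two-letter symbols like Cl and Br are single atoms).
Nitrogen count: 3.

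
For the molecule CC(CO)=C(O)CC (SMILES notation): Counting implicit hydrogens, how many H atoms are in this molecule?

12

Walk through each heavy atom and fill implicit hydrogens from standard valence (C 4, N 3, O 2, S 2, halogen 1):
  atom 1: C, bond orders sum to 1 (valence 4) → 3 H
  atom 2: C, bond orders sum to 4 (valence 4) → 0 H
  atom 3: C, bond orders sum to 2 (valence 4) → 2 H
  atom 4: O, bond orders sum to 1 (valence 2) → 1 H
  atom 5: C, bond orders sum to 4 (valence 4) → 0 H
  atom 6: O, bond orders sum to 1 (valence 2) → 1 H
  atom 7: C, bond orders sum to 2 (valence 4) → 2 H
  atom 8: C, bond orders sum to 1 (valence 4) → 3 H
Total hydrogens: 12.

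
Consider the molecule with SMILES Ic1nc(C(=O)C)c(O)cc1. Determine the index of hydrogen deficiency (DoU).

5

Molecular formula: C7H6INO2.
DoU = (2C + 2 + N − H − X) / 2, where X is the halogen count and O/S are ignored.
    = (2·7 + 2 + 1 − 6 − 1) / 2 = 10 / 2 = 5.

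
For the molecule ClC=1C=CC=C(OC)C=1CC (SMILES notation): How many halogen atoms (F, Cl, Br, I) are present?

Halogen atoms appear at heavy-atom position 1 (1×Cl).
Other groups present: 1 ether.
Halogen count: 1.

1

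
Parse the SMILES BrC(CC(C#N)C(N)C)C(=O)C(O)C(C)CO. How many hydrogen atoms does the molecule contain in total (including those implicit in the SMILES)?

19

Walk through each heavy atom and fill implicit hydrogens from standard valence (C 4, N 3, O 2, S 2, halogen 1):
  atom 1: Br (halogen, monovalent) → 0 H
  atom 2: C, bond orders sum to 3 (valence 4) → 1 H
  atom 3: C, bond orders sum to 2 (valence 4) → 2 H
  atom 4: C, bond orders sum to 3 (valence 4) → 1 H
  atom 5: C, bond orders sum to 4 (valence 4) → 0 H
  atom 6: N, bond orders sum to 3 (valence 3) → 0 H
  atom 7: C, bond orders sum to 3 (valence 4) → 1 H
  atom 8: N, bond orders sum to 1 (valence 3) → 2 H
  atom 9: C, bond orders sum to 1 (valence 4) → 3 H
  atom 10: C, bond orders sum to 4 (valence 4) → 0 H
  atom 11: O, bond orders sum to 2 (valence 2) → 0 H
  atom 12: C, bond orders sum to 3 (valence 4) → 1 H
  atom 13: O, bond orders sum to 1 (valence 2) → 1 H
  atom 14: C, bond orders sum to 3 (valence 4) → 1 H
  atom 15: C, bond orders sum to 1 (valence 4) → 3 H
  atom 16: C, bond orders sum to 2 (valence 4) → 2 H
  atom 17: O, bond orders sum to 1 (valence 2) → 1 H
Total hydrogens: 19.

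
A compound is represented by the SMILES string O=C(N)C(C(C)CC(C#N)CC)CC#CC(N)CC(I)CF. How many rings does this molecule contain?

In SMILES, each pair of matching ring-closure digits denotes one ring-closing bond; the number of such bonds equals the number of independent rings.
Ring-closure bonds here: 0.

0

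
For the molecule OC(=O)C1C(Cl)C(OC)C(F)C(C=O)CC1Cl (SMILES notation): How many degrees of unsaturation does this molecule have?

3

Molecular formula: C10H13Cl2FO4.
DoU = (2C + 2 + N − H − X) / 2, where X is the halogen count and O/S are ignored.
    = (2·10 + 2 + 0 − 13 − 3) / 2 = 6 / 2 = 3.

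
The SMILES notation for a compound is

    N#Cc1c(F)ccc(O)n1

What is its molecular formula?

C6H3FN2O

Walk through each heavy atom and fill implicit hydrogens from standard valence (C 4, N 3, O 2, S 2, halogen 1); for lowercase aromatic atoms, an aromatic c carries 1 H when it has two neighbours and 0 H with three, and aromatic n carries 0 H:
  atom 1: N, bond orders sum to 3 (valence 3) → 0 H
  atom 2: C, bond orders sum to 4 (valence 4) → 0 H
  atom 3: aromatic c, 3 neighbours → 0 H
  atom 4: aromatic c, 3 neighbours → 0 H
  atom 5: F (halogen, monovalent) → 0 H
  atom 6: aromatic c, 2 neighbours → 1 H
  atom 7: aromatic c, 2 neighbours → 1 H
  atom 8: aromatic c, 3 neighbours → 0 H
  atom 9: O, bond orders sum to 1 (valence 2) → 1 H
  atom 10: aromatic n, 2 neighbours → 0 H
Totals → C:6, H:3, F:1, N:2, O:1.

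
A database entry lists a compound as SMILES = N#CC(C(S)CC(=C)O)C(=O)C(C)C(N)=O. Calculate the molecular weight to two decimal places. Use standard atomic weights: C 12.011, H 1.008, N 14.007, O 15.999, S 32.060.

First, the molecular formula is C10H14N2O3S (counting implicit H from valence).
  C: 10 × 12.011 = 120.110
  H: 14 × 1.008 = 14.112
  N: 2 × 14.007 = 28.014
  O: 3 × 15.999 = 47.997
  S: 1 × 32.060 = 32.060
Sum: 10×12.011 + 14×1.008 + 2×14.007 + 3×15.999 + 1×32.060 = 242.293 → 242.29 g/mol.

242.29 g/mol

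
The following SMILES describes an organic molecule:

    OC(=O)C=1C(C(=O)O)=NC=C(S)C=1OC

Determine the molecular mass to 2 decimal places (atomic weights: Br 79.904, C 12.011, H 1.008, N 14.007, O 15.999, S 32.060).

229.21 g/mol

First, the molecular formula is C8H7NO5S (counting implicit H from valence).
  C: 8 × 12.011 = 96.088
  H: 7 × 1.008 = 7.056
  N: 1 × 14.007 = 14.007
  O: 5 × 15.999 = 79.995
  S: 1 × 32.060 = 32.060
Sum: 8×12.011 + 7×1.008 + 1×14.007 + 5×15.999 + 1×32.060 = 229.206 → 229.21 g/mol.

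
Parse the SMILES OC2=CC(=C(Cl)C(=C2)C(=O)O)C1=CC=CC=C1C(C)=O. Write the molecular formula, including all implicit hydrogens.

C15H11ClO4

Walk through each heavy atom and fill implicit hydrogens from standard valence (C 4, N 3, O 2, S 2, halogen 1):
  atom 1: O, bond orders sum to 1 (valence 2) → 1 H
  atom 2: C, bond orders sum to 4 (valence 4) → 0 H
  atom 3: C, bond orders sum to 3 (valence 4) → 1 H
  atom 4: C, bond orders sum to 4 (valence 4) → 0 H
  atom 5: C, bond orders sum to 4 (valence 4) → 0 H
  atom 6: Cl (halogen, monovalent) → 0 H
  atom 7: C, bond orders sum to 4 (valence 4) → 0 H
  atom 8: C, bond orders sum to 3 (valence 4) → 1 H
  atom 9: C, bond orders sum to 4 (valence 4) → 0 H
  atom 10: O, bond orders sum to 2 (valence 2) → 0 H
  atom 11: O, bond orders sum to 1 (valence 2) → 1 H
  atom 12: C, bond orders sum to 4 (valence 4) → 0 H
  atom 13: C, bond orders sum to 3 (valence 4) → 1 H
  atom 14: C, bond orders sum to 3 (valence 4) → 1 H
  atom 15: C, bond orders sum to 3 (valence 4) → 1 H
  atom 16: C, bond orders sum to 3 (valence 4) → 1 H
  atom 17: C, bond orders sum to 4 (valence 4) → 0 H
  atom 18: C, bond orders sum to 4 (valence 4) → 0 H
  atom 19: C, bond orders sum to 1 (valence 4) → 3 H
  atom 20: O, bond orders sum to 2 (valence 2) → 0 H
Totals → C:15, H:11, Cl:1, O:4.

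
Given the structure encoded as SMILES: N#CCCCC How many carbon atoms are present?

5

Count every carbon token in the SMILES (each C, including those in ring-closure positions and inside branches).
Carbon count: 5.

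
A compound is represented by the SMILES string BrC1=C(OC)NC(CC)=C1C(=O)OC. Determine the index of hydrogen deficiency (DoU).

Degree of unsaturation = (number of rings) + (number of π bonds).
Ring closures in the SMILES: 1.
π bonds: 3 double bonds (each 1 DoU) → 3 DoU from unsaturation.
Total DoU = 1 + 3 = 4.

4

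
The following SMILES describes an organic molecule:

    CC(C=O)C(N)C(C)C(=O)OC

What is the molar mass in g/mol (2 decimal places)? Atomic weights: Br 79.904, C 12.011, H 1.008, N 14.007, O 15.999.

First, the molecular formula is C8H15NO3 (counting implicit H from valence).
  C: 8 × 12.011 = 96.088
  H: 15 × 1.008 = 15.120
  N: 1 × 14.007 = 14.007
  O: 3 × 15.999 = 47.997
Sum: 8×12.011 + 15×1.008 + 1×14.007 + 3×15.999 = 173.212 → 173.21 g/mol.

173.21 g/mol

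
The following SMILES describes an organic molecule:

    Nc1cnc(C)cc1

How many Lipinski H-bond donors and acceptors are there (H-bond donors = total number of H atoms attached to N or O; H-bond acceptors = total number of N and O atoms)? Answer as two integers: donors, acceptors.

2, 2

Donors: find every N or O and count the H atoms it carries.
  atom 1 (N): bond orders sum to 1 → 2 H
  atom 4 (N): bond orders sum to 3 → 0 H
Lipinski HBD = 2.
Acceptors: N atoms = 2, O atoms = 0 → HBA = 2.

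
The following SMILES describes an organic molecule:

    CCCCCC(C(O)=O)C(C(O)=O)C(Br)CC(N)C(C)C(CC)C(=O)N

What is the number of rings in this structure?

0

In SMILES, each pair of matching ring-closure digits denotes one ring-closing bond; the number of such bonds equals the number of independent rings.
Ring-closure bonds here: 0.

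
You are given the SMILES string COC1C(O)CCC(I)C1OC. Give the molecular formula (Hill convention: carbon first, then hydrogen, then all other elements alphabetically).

Walk through each heavy atom and fill implicit hydrogens from standard valence (C 4, N 3, O 2, S 2, halogen 1):
  atom 1: C, bond orders sum to 1 (valence 4) → 3 H
  atom 2: O, bond orders sum to 2 (valence 2) → 0 H
  atom 3: C, bond orders sum to 3 (valence 4) → 1 H
  atom 4: C, bond orders sum to 3 (valence 4) → 1 H
  atom 5: O, bond orders sum to 1 (valence 2) → 1 H
  atom 6: C, bond orders sum to 2 (valence 4) → 2 H
  atom 7: C, bond orders sum to 2 (valence 4) → 2 H
  atom 8: C, bond orders sum to 3 (valence 4) → 1 H
  atom 9: I (halogen, monovalent) → 0 H
  atom 10: C, bond orders sum to 3 (valence 4) → 1 H
  atom 11: O, bond orders sum to 2 (valence 2) → 0 H
  atom 12: C, bond orders sum to 1 (valence 4) → 3 H
Totals → C:8, H:15, I:1, O:3.
In Hill order: C8H15IO3.

C8H15IO3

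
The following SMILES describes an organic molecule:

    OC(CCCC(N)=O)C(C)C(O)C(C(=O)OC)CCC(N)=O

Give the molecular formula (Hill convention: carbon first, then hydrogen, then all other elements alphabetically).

Walk through each heavy atom and fill implicit hydrogens from standard valence (C 4, N 3, O 2, S 2, halogen 1):
  atom 1: O, bond orders sum to 1 (valence 2) → 1 H
  atom 2: C, bond orders sum to 3 (valence 4) → 1 H
  atom 3: C, bond orders sum to 2 (valence 4) → 2 H
  atom 4: C, bond orders sum to 2 (valence 4) → 2 H
  atom 5: C, bond orders sum to 2 (valence 4) → 2 H
  atom 6: C, bond orders sum to 4 (valence 4) → 0 H
  atom 7: N, bond orders sum to 1 (valence 3) → 2 H
  atom 8: O, bond orders sum to 2 (valence 2) → 0 H
  atom 9: C, bond orders sum to 3 (valence 4) → 1 H
  atom 10: C, bond orders sum to 1 (valence 4) → 3 H
  atom 11: C, bond orders sum to 3 (valence 4) → 1 H
  atom 12: O, bond orders sum to 1 (valence 2) → 1 H
  atom 13: C, bond orders sum to 3 (valence 4) → 1 H
  atom 14: C, bond orders sum to 4 (valence 4) → 0 H
  atom 15: O, bond orders sum to 2 (valence 2) → 0 H
  atom 16: O, bond orders sum to 2 (valence 2) → 0 H
  atom 17: C, bond orders sum to 1 (valence 4) → 3 H
  atom 18: C, bond orders sum to 2 (valence 4) → 2 H
  atom 19: C, bond orders sum to 2 (valence 4) → 2 H
  atom 20: C, bond orders sum to 4 (valence 4) → 0 H
  atom 21: N, bond orders sum to 1 (valence 3) → 2 H
  atom 22: O, bond orders sum to 2 (valence 2) → 0 H
Totals → C:14, H:26, N:2, O:6.

C14H26N2O6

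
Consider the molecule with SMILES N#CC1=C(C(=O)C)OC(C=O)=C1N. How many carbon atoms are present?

Count every carbon token in the SMILES (each C, including those in ring-closure positions and inside branches).
Carbon count: 8.

8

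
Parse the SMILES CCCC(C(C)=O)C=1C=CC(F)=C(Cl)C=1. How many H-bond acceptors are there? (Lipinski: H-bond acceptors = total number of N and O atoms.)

1

N atoms: 0; O atoms: 1.
Lipinski HBA = 0 + 1 = 1.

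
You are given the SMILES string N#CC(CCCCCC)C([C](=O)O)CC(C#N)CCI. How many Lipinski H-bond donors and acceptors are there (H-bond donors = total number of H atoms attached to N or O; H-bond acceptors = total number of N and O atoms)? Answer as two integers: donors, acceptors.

Donors: find every N or O and count the H atoms it carries.
  atom 1 (N): bond orders sum to 3 → 0 H
  atom 12 (O): bond orders sum to 2 → 0 H
  atom 13 (O): bond orders sum to 1 → 1 H
  atom 17 (N): bond orders sum to 3 → 0 H
Lipinski HBD = 1.
Acceptors: N atoms = 2, O atoms = 2 → HBA = 4.

1, 4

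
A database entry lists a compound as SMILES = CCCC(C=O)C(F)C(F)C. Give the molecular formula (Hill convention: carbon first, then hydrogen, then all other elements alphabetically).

C8H14F2O

Walk through each heavy atom and fill implicit hydrogens from standard valence (C 4, N 3, O 2, S 2, halogen 1):
  atom 1: C, bond orders sum to 1 (valence 4) → 3 H
  atom 2: C, bond orders sum to 2 (valence 4) → 2 H
  atom 3: C, bond orders sum to 2 (valence 4) → 2 H
  atom 4: C, bond orders sum to 3 (valence 4) → 1 H
  atom 5: C, bond orders sum to 3 (valence 4) → 1 H
  atom 6: O, bond orders sum to 2 (valence 2) → 0 H
  atom 7: C, bond orders sum to 3 (valence 4) → 1 H
  atom 8: F (halogen, monovalent) → 0 H
  atom 9: C, bond orders sum to 3 (valence 4) → 1 H
  atom 10: F (halogen, monovalent) → 0 H
  atom 11: C, bond orders sum to 1 (valence 4) → 3 H
Totals → C:8, H:14, F:2, O:1.
In Hill order: C8H14F2O.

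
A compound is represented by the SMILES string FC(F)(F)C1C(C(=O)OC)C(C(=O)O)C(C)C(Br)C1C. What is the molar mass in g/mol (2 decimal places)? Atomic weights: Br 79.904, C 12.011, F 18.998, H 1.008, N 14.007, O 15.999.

361.15 g/mol

First, the molecular formula is C12H16BrF3O4 (counting implicit H from valence).
  Br: 1 × 79.904 = 79.904
  C: 12 × 12.011 = 144.132
  F: 3 × 18.998 = 56.994
  H: 16 × 1.008 = 16.128
  O: 4 × 15.999 = 63.996
Sum: 1×79.904 + 12×12.011 + 3×18.998 + 16×1.008 + 4×15.999 = 361.154 → 361.15 g/mol.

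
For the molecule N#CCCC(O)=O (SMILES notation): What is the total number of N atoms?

Scan the SMILES for N atoms (remember two-letter symbols like Cl and Br are single atoms).
Nitrogen count: 1.

1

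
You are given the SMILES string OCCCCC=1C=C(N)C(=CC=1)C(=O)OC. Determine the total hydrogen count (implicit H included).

Walk through each heavy atom and fill implicit hydrogens from standard valence (C 4, N 3, O 2, S 2, halogen 1):
  atom 1: O, bond orders sum to 1 (valence 2) → 1 H
  atom 2: C, bond orders sum to 2 (valence 4) → 2 H
  atom 3: C, bond orders sum to 2 (valence 4) → 2 H
  atom 4: C, bond orders sum to 2 (valence 4) → 2 H
  atom 5: C, bond orders sum to 2 (valence 4) → 2 H
  atom 6: C, bond orders sum to 4 (valence 4) → 0 H
  atom 7: C, bond orders sum to 3 (valence 4) → 1 H
  atom 8: C, bond orders sum to 4 (valence 4) → 0 H
  atom 9: N, bond orders sum to 1 (valence 3) → 2 H
  atom 10: C, bond orders sum to 4 (valence 4) → 0 H
  atom 11: C, bond orders sum to 3 (valence 4) → 1 H
  atom 12: C, bond orders sum to 3 (valence 4) → 1 H
  atom 13: C, bond orders sum to 4 (valence 4) → 0 H
  atom 14: O, bond orders sum to 2 (valence 2) → 0 H
  atom 15: O, bond orders sum to 2 (valence 2) → 0 H
  atom 16: C, bond orders sum to 1 (valence 4) → 3 H
Total hydrogens: 17.

17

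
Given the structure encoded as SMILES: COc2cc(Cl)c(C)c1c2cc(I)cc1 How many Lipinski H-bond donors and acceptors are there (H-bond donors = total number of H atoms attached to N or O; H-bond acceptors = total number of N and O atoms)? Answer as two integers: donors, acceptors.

0, 1

Donors: find every N or O and count the H atoms it carries.
  atom 2 (O): bond orders sum to 2 → 0 H
Lipinski HBD = 0.
Acceptors: N atoms = 0, O atoms = 1 → HBA = 1.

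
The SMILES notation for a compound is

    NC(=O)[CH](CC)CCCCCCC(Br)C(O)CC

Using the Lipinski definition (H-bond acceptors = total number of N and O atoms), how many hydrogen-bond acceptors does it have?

N atoms: 1; O atoms: 2.
Lipinski HBA = 1 + 2 = 3.

3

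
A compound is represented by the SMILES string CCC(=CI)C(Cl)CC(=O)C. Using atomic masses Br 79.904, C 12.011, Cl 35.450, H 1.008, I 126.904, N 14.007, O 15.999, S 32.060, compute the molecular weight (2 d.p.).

First, the molecular formula is C8H12ClIO (counting implicit H from valence).
  C: 8 × 12.011 = 96.088
  Cl: 1 × 35.450 = 35.450
  H: 12 × 1.008 = 12.096
  I: 1 × 126.904 = 126.904
  O: 1 × 15.999 = 15.999
Sum: 8×12.011 + 1×35.450 + 12×1.008 + 1×126.904 + 1×15.999 = 286.537 → 286.54 g/mol.

286.54 g/mol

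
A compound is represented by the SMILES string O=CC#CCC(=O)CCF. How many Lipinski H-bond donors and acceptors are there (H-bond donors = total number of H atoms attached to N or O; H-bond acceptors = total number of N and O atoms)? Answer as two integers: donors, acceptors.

Donors: find every N or O and count the H atoms it carries.
  atom 1 (O): bond orders sum to 2 → 0 H
  atom 7 (O): bond orders sum to 2 → 0 H
Lipinski HBD = 0.
Acceptors: N atoms = 0, O atoms = 2 → HBA = 2.

0, 2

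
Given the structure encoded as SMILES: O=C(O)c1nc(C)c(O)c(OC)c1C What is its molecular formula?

C9H11NO4

Walk through each heavy atom and fill implicit hydrogens from standard valence (C 4, N 3, O 2, S 2, halogen 1); for lowercase aromatic atoms, an aromatic c carries 1 H when it has two neighbours and 0 H with three, and aromatic n carries 0 H:
  atom 1: O, bond orders sum to 2 (valence 2) → 0 H
  atom 2: C, bond orders sum to 4 (valence 4) → 0 H
  atom 3: O, bond orders sum to 1 (valence 2) → 1 H
  atom 4: aromatic c, 3 neighbours → 0 H
  atom 5: aromatic n, 2 neighbours → 0 H
  atom 6: aromatic c, 3 neighbours → 0 H
  atom 7: C, bond orders sum to 1 (valence 4) → 3 H
  atom 8: aromatic c, 3 neighbours → 0 H
  atom 9: O, bond orders sum to 1 (valence 2) → 1 H
  atom 10: aromatic c, 3 neighbours → 0 H
  atom 11: O, bond orders sum to 2 (valence 2) → 0 H
  atom 12: C, bond orders sum to 1 (valence 4) → 3 H
  atom 13: aromatic c, 3 neighbours → 0 H
  atom 14: C, bond orders sum to 1 (valence 4) → 3 H
Totals → C:9, H:11, N:1, O:4.
In Hill order: C9H11NO4.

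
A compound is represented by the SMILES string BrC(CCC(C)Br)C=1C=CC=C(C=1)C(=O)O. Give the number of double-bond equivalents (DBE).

Degree of unsaturation = (number of rings) + (number of π bonds).
Ring closures in the SMILES: 1.
π bonds: 4 double bonds (each 1 DoU) → 4 DoU from unsaturation.
Total DoU = 1 + 4 = 5.

5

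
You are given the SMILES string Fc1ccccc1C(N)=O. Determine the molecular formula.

Walk through each heavy atom and fill implicit hydrogens from standard valence (C 4, N 3, O 2, S 2, halogen 1); for lowercase aromatic atoms, an aromatic c carries 1 H when it has two neighbours and 0 H with three, and aromatic n carries 0 H:
  atom 1: F (halogen, monovalent) → 0 H
  atom 2: aromatic c, 3 neighbours → 0 H
  atom 3: aromatic c, 2 neighbours → 1 H
  atom 4: aromatic c, 2 neighbours → 1 H
  atom 5: aromatic c, 2 neighbours → 1 H
  atom 6: aromatic c, 2 neighbours → 1 H
  atom 7: aromatic c, 3 neighbours → 0 H
  atom 8: C, bond orders sum to 4 (valence 4) → 0 H
  atom 9: N, bond orders sum to 1 (valence 3) → 2 H
  atom 10: O, bond orders sum to 2 (valence 2) → 0 H
Totals → C:7, H:6, F:1, N:1, O:1.
In Hill order: C7H6FNO.

C7H6FNO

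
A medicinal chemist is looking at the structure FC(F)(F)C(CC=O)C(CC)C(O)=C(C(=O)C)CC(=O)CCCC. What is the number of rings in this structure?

In SMILES, each pair of matching ring-closure digits denotes one ring-closing bond; the number of such bonds equals the number of independent rings.
Ring-closure bonds here: 0.

0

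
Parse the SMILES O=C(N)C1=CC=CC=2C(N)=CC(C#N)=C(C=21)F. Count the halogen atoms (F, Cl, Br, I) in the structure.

Halogen atoms appear at heavy-atom position 17 (1×F).
Other groups present: 1 amide, 1 nitrile, 1 primary amine.
Halogen count: 1.

1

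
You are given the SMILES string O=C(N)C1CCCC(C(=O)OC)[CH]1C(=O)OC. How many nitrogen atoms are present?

1

Scan the SMILES for N atoms (remember two-letter symbols like Cl and Br are single atoms).
Nitrogen count: 1.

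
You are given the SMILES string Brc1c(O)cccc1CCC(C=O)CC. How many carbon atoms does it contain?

Count every carbon token in the SMILES (each C, including those in ring-closure positions and inside branches).
Carbon count: 12.

12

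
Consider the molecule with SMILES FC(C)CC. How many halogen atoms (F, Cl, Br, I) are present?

1

Halogen atoms appear at heavy-atom position 1 (1×F).
Halogen count: 1.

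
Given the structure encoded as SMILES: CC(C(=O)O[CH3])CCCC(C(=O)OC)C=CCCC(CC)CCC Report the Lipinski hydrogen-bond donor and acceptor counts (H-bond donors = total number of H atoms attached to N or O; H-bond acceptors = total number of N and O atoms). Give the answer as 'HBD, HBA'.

Donors: find every N or O and count the H atoms it carries.
  atom 4 (O): bond orders sum to 2 → 0 H
  atom 5 (O): bond orders sum to 2 → 0 H
  atom 12 (O): bond orders sum to 2 → 0 H
  atom 13 (O): bond orders sum to 2 → 0 H
Lipinski HBD = 0.
Acceptors: N atoms = 0, O atoms = 4 → HBA = 4.

0, 4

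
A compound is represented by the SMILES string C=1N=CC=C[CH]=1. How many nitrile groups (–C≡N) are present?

Scan the SMILES for the nitrile motif — none present.

0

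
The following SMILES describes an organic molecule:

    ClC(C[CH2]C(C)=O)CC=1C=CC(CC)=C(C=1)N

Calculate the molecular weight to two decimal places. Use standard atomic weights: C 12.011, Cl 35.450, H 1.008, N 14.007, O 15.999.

First, the molecular formula is C14H20ClNO (counting implicit H from valence).
  C: 14 × 12.011 = 168.154
  Cl: 1 × 35.450 = 35.450
  H: 20 × 1.008 = 20.160
  N: 1 × 14.007 = 14.007
  O: 1 × 15.999 = 15.999
Sum: 14×12.011 + 1×35.450 + 20×1.008 + 1×14.007 + 1×15.999 = 253.770 → 253.77 g/mol.

253.77 g/mol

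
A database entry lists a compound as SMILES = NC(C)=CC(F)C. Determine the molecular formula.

C5H10FN

Walk through each heavy atom and fill implicit hydrogens from standard valence (C 4, N 3, O 2, S 2, halogen 1):
  atom 1: N, bond orders sum to 1 (valence 3) → 2 H
  atom 2: C, bond orders sum to 4 (valence 4) → 0 H
  atom 3: C, bond orders sum to 1 (valence 4) → 3 H
  atom 4: C, bond orders sum to 3 (valence 4) → 1 H
  atom 5: C, bond orders sum to 3 (valence 4) → 1 H
  atom 6: F (halogen, monovalent) → 0 H
  atom 7: C, bond orders sum to 1 (valence 4) → 3 H
Totals → C:5, H:10, F:1, N:1.
In Hill order: C5H10FN.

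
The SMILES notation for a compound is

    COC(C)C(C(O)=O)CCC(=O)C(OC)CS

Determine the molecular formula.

Walk through each heavy atom and fill implicit hydrogens from standard valence (C 4, N 3, O 2, S 2, halogen 1):
  atom 1: C, bond orders sum to 1 (valence 4) → 3 H
  atom 2: O, bond orders sum to 2 (valence 2) → 0 H
  atom 3: C, bond orders sum to 3 (valence 4) → 1 H
  atom 4: C, bond orders sum to 1 (valence 4) → 3 H
  atom 5: C, bond orders sum to 3 (valence 4) → 1 H
  atom 6: C, bond orders sum to 4 (valence 4) → 0 H
  atom 7: O, bond orders sum to 1 (valence 2) → 1 H
  atom 8: O, bond orders sum to 2 (valence 2) → 0 H
  atom 9: C, bond orders sum to 2 (valence 4) → 2 H
  atom 10: C, bond orders sum to 2 (valence 4) → 2 H
  atom 11: C, bond orders sum to 4 (valence 4) → 0 H
  atom 12: O, bond orders sum to 2 (valence 2) → 0 H
  atom 13: C, bond orders sum to 3 (valence 4) → 1 H
  atom 14: O, bond orders sum to 2 (valence 2) → 0 H
  atom 15: C, bond orders sum to 1 (valence 4) → 3 H
  atom 16: C, bond orders sum to 2 (valence 4) → 2 H
  atom 17: S, bond orders sum to 1 (valence 2) → 1 H
Totals → C:11, H:20, O:5, S:1.
In Hill order: C11H20O5S.

C11H20O5S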